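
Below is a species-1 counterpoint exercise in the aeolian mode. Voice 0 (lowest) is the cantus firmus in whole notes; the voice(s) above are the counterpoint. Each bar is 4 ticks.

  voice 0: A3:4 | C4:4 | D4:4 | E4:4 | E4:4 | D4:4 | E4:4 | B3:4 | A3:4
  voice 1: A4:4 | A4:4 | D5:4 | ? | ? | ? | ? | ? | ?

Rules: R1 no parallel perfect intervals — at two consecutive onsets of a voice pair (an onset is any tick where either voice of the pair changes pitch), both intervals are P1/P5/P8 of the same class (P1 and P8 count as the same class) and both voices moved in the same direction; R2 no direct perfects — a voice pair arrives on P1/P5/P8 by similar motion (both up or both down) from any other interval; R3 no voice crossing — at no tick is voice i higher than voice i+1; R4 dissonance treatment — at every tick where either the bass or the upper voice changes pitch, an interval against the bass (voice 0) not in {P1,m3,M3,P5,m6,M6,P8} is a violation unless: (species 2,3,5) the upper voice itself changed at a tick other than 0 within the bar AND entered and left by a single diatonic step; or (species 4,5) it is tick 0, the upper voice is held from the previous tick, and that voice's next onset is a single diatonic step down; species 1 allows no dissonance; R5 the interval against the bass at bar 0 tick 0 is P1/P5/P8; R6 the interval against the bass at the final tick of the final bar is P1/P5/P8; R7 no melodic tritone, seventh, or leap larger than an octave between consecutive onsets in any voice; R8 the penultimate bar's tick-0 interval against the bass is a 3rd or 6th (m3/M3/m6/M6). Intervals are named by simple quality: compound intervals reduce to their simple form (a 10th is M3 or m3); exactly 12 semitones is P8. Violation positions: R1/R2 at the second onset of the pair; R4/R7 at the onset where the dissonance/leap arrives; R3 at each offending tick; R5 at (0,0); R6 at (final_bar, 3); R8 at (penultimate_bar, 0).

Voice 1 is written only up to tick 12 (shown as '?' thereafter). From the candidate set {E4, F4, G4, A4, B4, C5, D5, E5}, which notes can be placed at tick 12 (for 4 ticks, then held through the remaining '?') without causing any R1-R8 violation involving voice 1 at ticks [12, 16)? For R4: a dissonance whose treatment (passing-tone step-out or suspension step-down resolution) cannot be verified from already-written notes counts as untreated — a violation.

E4: violates R7
F4: violates R4
G4: legal
A4: violates R4
B4: legal
C5: legal
D5: violates R4
E5: violates R1

{B4, C5, G4}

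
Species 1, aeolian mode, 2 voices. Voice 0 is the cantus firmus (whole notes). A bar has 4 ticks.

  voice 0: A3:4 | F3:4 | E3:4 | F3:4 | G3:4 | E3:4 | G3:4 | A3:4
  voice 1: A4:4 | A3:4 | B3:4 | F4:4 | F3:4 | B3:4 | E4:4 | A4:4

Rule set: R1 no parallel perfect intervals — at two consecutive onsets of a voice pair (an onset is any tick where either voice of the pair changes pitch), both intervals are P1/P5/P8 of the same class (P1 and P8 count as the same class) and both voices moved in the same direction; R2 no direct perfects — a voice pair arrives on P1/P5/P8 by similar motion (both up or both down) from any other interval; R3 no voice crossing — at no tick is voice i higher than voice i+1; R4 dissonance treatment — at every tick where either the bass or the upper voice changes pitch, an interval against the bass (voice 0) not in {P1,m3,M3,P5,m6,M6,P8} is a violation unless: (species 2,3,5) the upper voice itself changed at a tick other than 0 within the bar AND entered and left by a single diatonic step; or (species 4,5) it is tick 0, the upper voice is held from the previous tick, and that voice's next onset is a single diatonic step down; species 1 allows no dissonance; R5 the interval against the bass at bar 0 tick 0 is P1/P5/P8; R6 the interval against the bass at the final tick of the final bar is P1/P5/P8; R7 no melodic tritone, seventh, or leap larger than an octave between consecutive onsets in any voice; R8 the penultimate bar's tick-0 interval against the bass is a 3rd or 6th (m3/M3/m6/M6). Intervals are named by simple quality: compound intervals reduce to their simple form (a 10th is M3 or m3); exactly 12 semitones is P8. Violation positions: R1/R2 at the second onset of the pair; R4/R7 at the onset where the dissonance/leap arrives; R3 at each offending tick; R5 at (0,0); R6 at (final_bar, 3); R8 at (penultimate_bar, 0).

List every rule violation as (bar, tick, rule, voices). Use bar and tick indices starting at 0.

bar 0: v0=A3 v1=A4 downbeat P8
bar 1: v0=F3 v1=A3 downbeat M3
bar 2: v0=E3 v1=B3 downbeat P5
bar 3: v0=F3 v1=F4 downbeat P8
bar 4: v0=G3 v1=F3 downbeat M2
bar 5: v0=E3 v1=B3 downbeat P5
bar 6: v0=G3 v1=E4 downbeat M6
bar 7: v0=A3 v1=A4 downbeat P8
  -> R2 @ bar 3 tick 0 v(0, 1): E3/B3 P5 -> F3/F4 P8 similar
  -> R7 @ bar 3 tick 0 v(1,): B3->F4 leap 6st
  -> R3 @ bar 4 tick 0 v(0, 1): G3 above F3
  -> R4 @ bar 4 tick 0 v(0, 1): G3/F3 M2 untreated
  -> R3 @ bar 4 tick 1 v(0, 1): G3 above F3
  -> R3 @ bar 4 tick 2 v(0, 1): G3 above F3
  -> R3 @ bar 4 tick 3 v(0, 1): G3 above F3
  -> R7 @ bar 5 tick 0 v(1,): F3->B3 leap 6st
  -> R2 @ bar 7 tick 0 v(0, 1): G3/E4 M6 -> A3/A4 P8 similar

(3, 0, R2, (0, 1))
(3, 0, R7, (1,))
(4, 0, R3, (0, 1))
(4, 0, R4, (0, 1))
(4, 1, R3, (0, 1))
(4, 2, R3, (0, 1))
(4, 3, R3, (0, 1))
(5, 0, R7, (1,))
(7, 0, R2, (0, 1))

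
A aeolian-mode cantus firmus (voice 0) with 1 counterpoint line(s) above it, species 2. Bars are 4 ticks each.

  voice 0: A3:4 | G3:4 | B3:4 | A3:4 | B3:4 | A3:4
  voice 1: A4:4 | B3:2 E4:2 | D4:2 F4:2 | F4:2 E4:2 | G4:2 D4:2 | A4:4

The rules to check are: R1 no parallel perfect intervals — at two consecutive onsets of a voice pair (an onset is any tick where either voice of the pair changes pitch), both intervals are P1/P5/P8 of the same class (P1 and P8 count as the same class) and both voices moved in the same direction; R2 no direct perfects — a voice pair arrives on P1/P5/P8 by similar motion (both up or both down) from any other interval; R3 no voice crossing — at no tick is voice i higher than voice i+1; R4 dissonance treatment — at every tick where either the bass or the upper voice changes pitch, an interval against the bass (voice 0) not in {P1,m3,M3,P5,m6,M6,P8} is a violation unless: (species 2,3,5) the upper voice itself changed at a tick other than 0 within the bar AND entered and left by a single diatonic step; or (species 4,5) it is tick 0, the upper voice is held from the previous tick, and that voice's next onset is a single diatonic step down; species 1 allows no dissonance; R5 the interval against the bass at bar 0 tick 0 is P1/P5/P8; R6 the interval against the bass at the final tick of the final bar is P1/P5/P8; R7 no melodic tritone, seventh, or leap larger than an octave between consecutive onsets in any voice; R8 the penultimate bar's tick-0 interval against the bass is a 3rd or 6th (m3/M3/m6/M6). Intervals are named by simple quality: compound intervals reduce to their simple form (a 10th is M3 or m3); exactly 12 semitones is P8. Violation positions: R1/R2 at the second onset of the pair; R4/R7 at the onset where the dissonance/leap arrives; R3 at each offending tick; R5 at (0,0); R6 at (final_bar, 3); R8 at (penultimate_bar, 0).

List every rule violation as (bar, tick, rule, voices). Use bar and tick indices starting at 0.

(1, 0, R7, (1,))
(2, 2, R4, (0, 1))

bar 0: v0=A3 v1=A4 downbeat P8
bar 1: v0=G3 v1=B3 downbeat M3
bar 2: v0=B3 v1=D4 downbeat m3
bar 3: v0=A3 v1=F4 downbeat m6
bar 4: v0=B3 v1=G4 downbeat m6
bar 5: v0=A3 v1=A4 downbeat P8
  -> R7 @ bar 1 tick 0 v(1,): A4->B3 leap 10st
  -> R4 @ bar 2 tick 2 v(0, 1): B3/F4 TT untreated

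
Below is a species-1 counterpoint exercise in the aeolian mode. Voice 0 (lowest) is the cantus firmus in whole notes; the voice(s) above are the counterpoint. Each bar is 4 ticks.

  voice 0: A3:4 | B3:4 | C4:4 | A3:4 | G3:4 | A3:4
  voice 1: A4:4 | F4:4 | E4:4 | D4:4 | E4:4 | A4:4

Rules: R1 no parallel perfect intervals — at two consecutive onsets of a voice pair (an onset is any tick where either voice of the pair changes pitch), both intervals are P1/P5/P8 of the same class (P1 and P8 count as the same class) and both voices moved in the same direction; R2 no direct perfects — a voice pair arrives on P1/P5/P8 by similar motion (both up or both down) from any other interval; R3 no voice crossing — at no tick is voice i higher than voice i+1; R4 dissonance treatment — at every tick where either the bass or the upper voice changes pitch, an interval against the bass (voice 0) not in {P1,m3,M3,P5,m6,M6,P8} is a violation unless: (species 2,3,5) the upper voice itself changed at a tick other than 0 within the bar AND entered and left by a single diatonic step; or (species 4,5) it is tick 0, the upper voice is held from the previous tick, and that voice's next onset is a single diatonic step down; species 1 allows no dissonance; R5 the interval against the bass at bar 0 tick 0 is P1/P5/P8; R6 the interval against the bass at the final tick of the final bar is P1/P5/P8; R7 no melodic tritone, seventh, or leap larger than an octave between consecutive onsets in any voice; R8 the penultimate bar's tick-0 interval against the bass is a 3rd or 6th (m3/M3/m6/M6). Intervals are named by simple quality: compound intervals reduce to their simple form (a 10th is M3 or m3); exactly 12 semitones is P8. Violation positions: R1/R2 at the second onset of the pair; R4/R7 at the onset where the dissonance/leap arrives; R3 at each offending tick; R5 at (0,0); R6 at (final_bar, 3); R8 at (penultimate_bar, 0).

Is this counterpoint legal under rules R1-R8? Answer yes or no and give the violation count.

No (3 violations)

bar 0: v0=A3 v1=A4 (P8)
bar 1: v0=B3 v1=F4 (TT)
bar 2: v0=C4 v1=E4 (M3)
bar 3: v0=A3 v1=D4 (P4)
bar 4: v0=G3 v1=E4 (M6)
bar 5: v0=A3 v1=A4 (P8)
  R4 @ bar1.0: B3/F4 TT untreated
  R4 @ bar3.0: A3/D4 P4 untreated
  R2 @ bar5.0: G3/E4 M6 -> A3/A4 P8 similar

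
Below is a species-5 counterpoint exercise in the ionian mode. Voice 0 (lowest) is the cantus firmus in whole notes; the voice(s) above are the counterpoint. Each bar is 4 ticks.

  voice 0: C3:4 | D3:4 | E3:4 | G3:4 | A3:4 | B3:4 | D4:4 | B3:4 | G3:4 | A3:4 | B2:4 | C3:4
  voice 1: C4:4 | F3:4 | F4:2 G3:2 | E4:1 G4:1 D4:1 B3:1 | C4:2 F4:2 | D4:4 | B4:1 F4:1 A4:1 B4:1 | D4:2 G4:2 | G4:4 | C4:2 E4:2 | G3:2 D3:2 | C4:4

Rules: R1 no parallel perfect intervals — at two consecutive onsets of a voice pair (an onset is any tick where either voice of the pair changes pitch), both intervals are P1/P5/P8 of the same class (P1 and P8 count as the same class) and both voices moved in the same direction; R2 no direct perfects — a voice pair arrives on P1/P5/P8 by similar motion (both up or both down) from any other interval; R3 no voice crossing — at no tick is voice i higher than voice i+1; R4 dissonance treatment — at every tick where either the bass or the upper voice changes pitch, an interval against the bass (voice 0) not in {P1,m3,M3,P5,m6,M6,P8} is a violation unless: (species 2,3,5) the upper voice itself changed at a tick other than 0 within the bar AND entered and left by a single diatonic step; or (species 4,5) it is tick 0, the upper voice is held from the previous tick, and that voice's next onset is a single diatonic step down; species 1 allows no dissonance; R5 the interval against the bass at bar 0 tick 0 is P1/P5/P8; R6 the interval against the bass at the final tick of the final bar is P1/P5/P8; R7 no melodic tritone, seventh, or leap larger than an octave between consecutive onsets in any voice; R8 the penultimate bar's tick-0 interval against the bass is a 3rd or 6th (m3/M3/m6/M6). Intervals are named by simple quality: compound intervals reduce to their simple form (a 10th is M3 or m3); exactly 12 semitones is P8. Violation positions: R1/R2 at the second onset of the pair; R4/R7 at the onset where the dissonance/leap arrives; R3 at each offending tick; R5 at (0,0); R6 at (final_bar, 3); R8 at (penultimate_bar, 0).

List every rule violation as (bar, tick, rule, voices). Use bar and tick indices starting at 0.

bar 0: v0=C3 v1=C4 downbeat P8
bar 1: v0=D3 v1=F3 downbeat m3
bar 2: v0=E3 v1=F4 downbeat m2
bar 3: v0=G3 v1=E4 downbeat M6
bar 4: v0=A3 v1=C4 downbeat m3
bar 5: v0=B3 v1=D4 downbeat m3
bar 6: v0=D4 v1=B4 downbeat M6
bar 7: v0=B3 v1=D4 downbeat m3
bar 8: v0=G3 v1=G4 downbeat P8
bar 9: v0=A3 v1=C4 downbeat m3
bar 10: v0=B2 v1=G3 downbeat m6
bar 11: v0=C3 v1=C4 downbeat P8
  -> R4 @ bar 2 tick 0 v(0, 1): E3/F4 m2 untreated
  -> R7 @ bar 2 tick 2 v(1,): F4->G3 leap 10st
  -> R7 @ bar 6 tick 1 v(1,): B4->F4 leap 6st
  -> R7 @ bar 10 tick 0 v(0,): A3->B2 leap 10st
  -> R2 @ bar 11 tick 0 v(0, 1): B2/D3 m3 -> C3/C4 P8 similar
  -> R7 @ bar 11 tick 0 v(1,): D3->C4 leap 10st

(2, 0, R4, (0, 1))
(2, 2, R7, (1,))
(6, 1, R7, (1,))
(10, 0, R7, (0,))
(11, 0, R2, (0, 1))
(11, 0, R7, (1,))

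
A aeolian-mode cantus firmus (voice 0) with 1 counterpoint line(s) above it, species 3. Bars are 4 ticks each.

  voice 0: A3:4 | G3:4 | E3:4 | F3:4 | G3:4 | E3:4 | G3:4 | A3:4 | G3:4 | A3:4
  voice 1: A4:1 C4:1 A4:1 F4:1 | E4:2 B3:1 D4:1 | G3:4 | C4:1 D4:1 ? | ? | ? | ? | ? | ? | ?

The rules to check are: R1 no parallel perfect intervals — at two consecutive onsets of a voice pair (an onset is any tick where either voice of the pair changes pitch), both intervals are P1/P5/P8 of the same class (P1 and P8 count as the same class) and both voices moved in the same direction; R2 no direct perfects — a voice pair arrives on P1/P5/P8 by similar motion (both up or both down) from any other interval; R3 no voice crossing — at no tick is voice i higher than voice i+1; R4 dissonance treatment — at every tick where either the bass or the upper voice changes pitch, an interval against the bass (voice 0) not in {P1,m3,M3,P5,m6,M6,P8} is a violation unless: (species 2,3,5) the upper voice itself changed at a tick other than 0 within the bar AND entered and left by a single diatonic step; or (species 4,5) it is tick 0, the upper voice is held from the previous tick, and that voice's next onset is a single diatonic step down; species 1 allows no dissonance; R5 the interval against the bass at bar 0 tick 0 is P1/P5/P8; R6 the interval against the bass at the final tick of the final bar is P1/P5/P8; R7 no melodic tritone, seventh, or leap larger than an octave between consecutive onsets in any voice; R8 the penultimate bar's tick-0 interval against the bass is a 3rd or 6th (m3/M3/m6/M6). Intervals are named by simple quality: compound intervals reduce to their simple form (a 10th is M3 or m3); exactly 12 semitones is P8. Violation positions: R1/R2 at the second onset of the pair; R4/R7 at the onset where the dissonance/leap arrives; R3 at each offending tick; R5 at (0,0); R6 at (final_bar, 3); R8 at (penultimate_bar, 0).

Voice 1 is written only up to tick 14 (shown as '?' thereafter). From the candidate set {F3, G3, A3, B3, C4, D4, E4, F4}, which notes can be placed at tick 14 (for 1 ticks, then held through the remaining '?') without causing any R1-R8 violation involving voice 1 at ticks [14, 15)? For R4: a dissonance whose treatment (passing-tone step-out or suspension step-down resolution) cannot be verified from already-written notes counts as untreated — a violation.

F3: legal
G3: violates R4
A3: legal
B3: violates R4
C4: legal
D4: legal
E4: violates R4
F4: legal

{A3, C4, D4, F3, F4}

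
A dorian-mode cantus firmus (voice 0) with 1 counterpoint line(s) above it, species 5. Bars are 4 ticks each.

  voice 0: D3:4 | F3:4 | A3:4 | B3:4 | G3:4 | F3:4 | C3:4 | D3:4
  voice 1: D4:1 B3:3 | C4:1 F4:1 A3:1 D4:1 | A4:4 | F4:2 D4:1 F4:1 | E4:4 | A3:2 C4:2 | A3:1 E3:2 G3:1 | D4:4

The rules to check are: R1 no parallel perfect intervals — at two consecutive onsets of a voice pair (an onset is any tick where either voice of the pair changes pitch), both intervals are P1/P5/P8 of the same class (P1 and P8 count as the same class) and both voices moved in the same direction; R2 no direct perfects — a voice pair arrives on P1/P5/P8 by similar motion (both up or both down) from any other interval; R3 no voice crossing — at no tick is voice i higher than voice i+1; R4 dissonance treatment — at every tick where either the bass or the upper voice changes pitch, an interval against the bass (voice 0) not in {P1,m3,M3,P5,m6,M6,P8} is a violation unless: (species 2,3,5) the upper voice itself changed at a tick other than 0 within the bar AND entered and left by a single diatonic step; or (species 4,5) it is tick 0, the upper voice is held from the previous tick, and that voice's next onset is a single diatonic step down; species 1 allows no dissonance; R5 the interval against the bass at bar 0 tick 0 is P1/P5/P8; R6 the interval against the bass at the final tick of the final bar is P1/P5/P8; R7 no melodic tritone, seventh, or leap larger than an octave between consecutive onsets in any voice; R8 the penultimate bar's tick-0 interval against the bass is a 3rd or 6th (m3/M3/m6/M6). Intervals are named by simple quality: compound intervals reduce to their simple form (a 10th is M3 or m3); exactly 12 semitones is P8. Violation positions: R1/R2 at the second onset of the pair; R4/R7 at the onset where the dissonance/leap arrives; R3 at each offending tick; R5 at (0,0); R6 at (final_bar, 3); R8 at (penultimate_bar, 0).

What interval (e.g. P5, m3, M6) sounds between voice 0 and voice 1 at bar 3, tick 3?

TT

voice 0=B3 voice 1=F4 -> TT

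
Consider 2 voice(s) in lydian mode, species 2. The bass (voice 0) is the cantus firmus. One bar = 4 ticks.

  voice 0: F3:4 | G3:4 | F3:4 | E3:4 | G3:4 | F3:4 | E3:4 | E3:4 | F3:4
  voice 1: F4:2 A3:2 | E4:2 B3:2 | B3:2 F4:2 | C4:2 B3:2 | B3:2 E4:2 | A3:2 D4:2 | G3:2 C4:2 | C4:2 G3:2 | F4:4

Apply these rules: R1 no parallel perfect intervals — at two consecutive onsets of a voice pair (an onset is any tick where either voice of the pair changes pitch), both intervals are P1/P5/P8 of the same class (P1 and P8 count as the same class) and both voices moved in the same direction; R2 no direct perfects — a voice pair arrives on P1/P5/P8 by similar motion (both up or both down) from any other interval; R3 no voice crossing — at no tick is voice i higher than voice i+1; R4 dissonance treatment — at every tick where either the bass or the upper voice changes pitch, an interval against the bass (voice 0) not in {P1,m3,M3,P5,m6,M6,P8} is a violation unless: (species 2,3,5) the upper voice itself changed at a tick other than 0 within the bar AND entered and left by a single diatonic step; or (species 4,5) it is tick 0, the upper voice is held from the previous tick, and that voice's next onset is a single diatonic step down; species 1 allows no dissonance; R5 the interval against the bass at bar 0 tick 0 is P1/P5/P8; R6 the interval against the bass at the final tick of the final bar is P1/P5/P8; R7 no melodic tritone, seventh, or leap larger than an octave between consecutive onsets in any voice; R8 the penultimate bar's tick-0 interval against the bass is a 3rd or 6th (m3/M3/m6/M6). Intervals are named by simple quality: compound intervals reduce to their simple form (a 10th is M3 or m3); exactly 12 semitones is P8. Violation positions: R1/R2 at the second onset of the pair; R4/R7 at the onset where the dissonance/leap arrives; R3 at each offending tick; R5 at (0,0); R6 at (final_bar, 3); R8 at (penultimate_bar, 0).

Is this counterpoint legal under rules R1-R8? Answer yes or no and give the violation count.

No (4 violations)

bar 0: v0=F3 v1=F4 (P8)
bar 1: v0=G3 v1=E4 (M6)
bar 2: v0=F3 v1=B3 (TT)
bar 3: v0=E3 v1=C4 (m6)
bar 4: v0=G3 v1=B3 (M3)
bar 5: v0=F3 v1=A3 (M3)
bar 6: v0=E3 v1=G3 (m3)
bar 7: v0=E3 v1=C4 (m6)
bar 8: v0=F3 v1=F4 (P8)
  R4 @ bar2.0: F3/B3 TT untreated
  R7 @ bar2.2: B3->F4 leap 6st
  R2 @ bar8.0: E3/G3 m3 -> F3/F4 P8 similar
  R7 @ bar8.0: G3->F4 leap 10st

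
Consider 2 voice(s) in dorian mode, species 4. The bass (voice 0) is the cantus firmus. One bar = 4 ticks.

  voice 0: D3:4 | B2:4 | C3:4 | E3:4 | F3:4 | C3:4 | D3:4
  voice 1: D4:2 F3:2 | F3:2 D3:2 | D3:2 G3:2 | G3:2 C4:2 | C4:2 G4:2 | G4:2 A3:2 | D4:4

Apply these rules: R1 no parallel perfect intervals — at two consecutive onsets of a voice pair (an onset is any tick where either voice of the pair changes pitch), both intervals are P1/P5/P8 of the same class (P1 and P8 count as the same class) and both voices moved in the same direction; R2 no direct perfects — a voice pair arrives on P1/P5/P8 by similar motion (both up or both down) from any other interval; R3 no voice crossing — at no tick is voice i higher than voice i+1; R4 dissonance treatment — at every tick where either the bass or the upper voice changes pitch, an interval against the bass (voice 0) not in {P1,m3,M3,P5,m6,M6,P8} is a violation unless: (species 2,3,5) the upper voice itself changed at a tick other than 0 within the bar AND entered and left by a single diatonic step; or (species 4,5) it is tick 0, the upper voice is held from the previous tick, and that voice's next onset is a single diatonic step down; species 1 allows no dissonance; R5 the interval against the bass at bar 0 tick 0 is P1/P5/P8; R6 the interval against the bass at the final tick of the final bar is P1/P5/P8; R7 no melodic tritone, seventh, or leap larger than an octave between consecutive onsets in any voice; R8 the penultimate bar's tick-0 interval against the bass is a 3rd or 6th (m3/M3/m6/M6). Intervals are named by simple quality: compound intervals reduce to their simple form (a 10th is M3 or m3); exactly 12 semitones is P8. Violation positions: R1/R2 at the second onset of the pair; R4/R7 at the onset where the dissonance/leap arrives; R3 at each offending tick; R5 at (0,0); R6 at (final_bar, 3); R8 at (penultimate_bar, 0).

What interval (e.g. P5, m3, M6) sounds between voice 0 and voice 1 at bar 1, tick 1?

TT

voice 0=B2 voice 1=F3 -> TT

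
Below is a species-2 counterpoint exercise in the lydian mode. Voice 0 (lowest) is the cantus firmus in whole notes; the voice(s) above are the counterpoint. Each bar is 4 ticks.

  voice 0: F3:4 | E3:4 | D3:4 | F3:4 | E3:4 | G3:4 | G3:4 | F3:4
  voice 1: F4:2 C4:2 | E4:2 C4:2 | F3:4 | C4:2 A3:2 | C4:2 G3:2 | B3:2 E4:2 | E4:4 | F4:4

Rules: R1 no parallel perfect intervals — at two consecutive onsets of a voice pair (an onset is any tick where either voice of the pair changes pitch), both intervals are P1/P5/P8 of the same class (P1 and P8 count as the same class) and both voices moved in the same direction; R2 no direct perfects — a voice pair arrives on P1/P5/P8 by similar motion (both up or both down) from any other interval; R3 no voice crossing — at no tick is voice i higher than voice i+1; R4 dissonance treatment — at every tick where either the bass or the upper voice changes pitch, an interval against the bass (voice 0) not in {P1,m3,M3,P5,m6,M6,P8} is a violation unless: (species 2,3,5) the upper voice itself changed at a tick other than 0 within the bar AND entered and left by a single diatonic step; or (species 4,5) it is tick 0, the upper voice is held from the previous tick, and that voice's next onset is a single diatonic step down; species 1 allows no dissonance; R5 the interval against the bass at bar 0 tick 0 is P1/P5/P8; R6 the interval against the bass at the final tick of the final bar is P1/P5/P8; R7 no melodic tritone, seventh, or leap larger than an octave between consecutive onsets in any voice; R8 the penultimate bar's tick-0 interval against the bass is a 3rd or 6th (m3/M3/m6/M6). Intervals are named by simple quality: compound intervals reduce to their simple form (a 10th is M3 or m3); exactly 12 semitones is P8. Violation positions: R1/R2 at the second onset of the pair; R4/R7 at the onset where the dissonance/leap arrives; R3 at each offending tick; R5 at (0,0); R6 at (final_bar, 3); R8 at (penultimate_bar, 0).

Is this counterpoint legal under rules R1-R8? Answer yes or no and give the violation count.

No (1 violations)

bar 0: v0=F3 v1=F4 (P8)
bar 1: v0=E3 v1=E4 (P8)
bar 2: v0=D3 v1=F3 (m3)
bar 3: v0=F3 v1=C4 (P5)
bar 4: v0=E3 v1=C4 (m6)
bar 5: v0=G3 v1=B3 (M3)
bar 6: v0=G3 v1=E4 (M6)
bar 7: v0=F3 v1=F4 (P8)
  R2 @ bar3.0: D3/F3 m3 -> F3/C4 P5 similar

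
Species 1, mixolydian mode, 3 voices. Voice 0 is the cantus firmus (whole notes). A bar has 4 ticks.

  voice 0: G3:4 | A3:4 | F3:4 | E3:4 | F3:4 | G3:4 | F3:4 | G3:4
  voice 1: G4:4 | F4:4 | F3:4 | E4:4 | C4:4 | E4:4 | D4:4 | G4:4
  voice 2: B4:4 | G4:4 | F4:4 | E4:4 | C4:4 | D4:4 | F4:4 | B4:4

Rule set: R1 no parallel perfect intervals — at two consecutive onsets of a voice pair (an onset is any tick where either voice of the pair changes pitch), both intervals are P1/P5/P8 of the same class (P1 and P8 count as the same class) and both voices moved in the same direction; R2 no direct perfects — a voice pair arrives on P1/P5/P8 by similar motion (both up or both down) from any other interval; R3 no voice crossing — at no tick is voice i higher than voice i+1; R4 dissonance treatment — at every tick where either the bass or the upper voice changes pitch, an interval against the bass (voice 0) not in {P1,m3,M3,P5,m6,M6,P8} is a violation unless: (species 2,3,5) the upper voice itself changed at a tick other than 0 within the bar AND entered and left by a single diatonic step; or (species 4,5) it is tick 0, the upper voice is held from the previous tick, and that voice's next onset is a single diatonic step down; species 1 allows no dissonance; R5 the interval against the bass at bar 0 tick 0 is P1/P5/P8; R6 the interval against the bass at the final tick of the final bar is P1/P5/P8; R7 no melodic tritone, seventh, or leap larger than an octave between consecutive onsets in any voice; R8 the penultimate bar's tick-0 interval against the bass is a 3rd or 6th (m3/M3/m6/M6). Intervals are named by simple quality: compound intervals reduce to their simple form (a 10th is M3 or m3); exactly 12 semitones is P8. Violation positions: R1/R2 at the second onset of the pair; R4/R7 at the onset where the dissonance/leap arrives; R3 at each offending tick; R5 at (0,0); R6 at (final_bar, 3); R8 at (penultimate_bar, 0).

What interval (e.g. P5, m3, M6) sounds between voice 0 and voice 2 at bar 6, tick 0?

voice 0=F3 voice 2=F4 -> P8

P8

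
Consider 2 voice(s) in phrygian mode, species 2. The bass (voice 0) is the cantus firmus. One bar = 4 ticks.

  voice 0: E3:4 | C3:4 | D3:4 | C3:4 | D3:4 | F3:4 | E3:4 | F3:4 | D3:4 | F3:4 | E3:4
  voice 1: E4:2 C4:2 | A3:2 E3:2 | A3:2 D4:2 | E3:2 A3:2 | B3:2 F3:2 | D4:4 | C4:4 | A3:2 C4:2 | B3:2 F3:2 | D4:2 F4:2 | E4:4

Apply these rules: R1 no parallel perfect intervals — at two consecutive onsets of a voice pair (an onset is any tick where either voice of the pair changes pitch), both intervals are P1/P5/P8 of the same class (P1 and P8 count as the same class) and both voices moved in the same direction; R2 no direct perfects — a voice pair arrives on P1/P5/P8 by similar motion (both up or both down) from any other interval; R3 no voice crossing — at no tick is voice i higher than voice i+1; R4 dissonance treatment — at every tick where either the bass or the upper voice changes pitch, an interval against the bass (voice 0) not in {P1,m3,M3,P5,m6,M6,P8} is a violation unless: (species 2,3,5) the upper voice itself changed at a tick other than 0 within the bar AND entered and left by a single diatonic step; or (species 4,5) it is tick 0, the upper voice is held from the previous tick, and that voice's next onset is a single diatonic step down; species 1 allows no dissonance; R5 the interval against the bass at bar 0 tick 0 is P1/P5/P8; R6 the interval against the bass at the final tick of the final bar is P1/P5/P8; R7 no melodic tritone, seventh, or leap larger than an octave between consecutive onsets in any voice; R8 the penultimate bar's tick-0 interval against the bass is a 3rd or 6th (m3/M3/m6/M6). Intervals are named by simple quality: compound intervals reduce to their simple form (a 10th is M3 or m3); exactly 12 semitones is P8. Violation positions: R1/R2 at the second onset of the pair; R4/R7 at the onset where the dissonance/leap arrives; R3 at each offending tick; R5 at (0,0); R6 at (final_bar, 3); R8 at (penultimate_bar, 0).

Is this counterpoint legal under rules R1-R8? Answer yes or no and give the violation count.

bar 0: v0=E3 v1=E4 (P8)
bar 1: v0=C3 v1=A3 (M6)
bar 2: v0=D3 v1=A3 (P5)
bar 3: v0=C3 v1=E3 (M3)
bar 4: v0=D3 v1=B3 (M6)
bar 5: v0=F3 v1=D4 (M6)
bar 6: v0=E3 v1=C4 (m6)
bar 7: v0=F3 v1=A3 (M3)
bar 8: v0=D3 v1=B3 (M6)
bar 9: v0=F3 v1=D4 (M6)
bar 10: v0=E3 v1=E4 (P8)
  R2 @ bar2.0: C3/E3 M3 -> D3/A3 P5 similar
  R7 @ bar3.0: D4->E3 leap 10st
  R7 @ bar4.2: B3->F3 leap 6st
  R7 @ bar8.2: B3->F3 leap 6st
  R1 @ bar10.0: F3/F4 P8 -> E3/E4 P8 similar

No (5 violations)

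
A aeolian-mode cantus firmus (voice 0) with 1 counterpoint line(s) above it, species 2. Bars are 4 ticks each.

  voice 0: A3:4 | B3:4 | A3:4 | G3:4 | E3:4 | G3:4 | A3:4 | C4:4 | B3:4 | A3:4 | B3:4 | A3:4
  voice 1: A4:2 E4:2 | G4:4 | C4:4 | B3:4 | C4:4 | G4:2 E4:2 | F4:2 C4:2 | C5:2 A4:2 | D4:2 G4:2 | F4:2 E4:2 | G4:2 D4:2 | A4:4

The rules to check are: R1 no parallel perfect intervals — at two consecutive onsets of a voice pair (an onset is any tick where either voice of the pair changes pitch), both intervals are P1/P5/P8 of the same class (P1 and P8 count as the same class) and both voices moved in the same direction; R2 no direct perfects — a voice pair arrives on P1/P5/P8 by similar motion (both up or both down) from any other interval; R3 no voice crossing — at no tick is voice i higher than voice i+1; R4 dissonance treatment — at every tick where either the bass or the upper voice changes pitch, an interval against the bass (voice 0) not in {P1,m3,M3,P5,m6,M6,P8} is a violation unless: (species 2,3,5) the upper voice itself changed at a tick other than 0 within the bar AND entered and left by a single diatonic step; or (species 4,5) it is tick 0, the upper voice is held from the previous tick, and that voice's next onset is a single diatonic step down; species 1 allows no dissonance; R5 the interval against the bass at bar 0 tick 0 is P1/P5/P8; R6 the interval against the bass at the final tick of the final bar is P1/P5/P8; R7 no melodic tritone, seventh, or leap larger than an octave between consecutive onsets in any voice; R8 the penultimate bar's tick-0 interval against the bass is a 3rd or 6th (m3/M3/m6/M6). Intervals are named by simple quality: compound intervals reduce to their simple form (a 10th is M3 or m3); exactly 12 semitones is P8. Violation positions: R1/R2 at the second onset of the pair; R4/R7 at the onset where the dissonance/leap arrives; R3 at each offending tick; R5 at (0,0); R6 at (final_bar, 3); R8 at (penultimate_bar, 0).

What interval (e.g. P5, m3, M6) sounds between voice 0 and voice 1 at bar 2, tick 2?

voice 0=A3 voice 1=C4 -> m3

m3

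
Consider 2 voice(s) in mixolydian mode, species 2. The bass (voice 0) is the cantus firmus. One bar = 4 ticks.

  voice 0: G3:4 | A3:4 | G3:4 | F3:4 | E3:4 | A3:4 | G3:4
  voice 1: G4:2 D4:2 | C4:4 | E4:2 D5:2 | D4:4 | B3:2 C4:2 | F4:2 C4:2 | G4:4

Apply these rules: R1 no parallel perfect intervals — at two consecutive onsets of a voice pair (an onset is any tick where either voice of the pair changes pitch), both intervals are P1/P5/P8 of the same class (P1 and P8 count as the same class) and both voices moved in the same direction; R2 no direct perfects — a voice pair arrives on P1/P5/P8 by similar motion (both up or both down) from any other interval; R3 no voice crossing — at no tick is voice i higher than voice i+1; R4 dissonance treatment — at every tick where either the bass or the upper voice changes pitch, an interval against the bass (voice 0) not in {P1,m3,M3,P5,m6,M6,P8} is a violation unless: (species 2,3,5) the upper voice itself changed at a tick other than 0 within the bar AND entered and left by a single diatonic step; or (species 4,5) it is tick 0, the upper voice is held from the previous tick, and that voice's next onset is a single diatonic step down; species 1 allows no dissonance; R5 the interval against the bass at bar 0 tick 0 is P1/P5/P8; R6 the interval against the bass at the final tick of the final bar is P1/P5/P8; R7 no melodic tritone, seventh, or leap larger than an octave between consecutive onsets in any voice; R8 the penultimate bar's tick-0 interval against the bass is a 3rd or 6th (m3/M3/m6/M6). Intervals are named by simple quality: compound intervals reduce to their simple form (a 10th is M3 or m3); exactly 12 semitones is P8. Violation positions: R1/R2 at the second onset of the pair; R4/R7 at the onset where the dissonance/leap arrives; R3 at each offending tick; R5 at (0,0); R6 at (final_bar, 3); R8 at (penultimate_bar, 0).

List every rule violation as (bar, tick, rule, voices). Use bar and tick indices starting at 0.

(2, 2, R7, (1,))
(4, 0, R2, (0, 1))

bar 0: v0=G3 v1=G4 downbeat P8
bar 1: v0=A3 v1=C4 downbeat m3
bar 2: v0=G3 v1=E4 downbeat M6
bar 3: v0=F3 v1=D4 downbeat M6
bar 4: v0=E3 v1=B3 downbeat P5
bar 5: v0=A3 v1=F4 downbeat m6
bar 6: v0=G3 v1=G4 downbeat P8
  -> R7 @ bar 2 tick 2 v(1,): E4->D5 leap 10st
  -> R2 @ bar 4 tick 0 v(0, 1): F3/D4 M6 -> E3/B3 P5 similar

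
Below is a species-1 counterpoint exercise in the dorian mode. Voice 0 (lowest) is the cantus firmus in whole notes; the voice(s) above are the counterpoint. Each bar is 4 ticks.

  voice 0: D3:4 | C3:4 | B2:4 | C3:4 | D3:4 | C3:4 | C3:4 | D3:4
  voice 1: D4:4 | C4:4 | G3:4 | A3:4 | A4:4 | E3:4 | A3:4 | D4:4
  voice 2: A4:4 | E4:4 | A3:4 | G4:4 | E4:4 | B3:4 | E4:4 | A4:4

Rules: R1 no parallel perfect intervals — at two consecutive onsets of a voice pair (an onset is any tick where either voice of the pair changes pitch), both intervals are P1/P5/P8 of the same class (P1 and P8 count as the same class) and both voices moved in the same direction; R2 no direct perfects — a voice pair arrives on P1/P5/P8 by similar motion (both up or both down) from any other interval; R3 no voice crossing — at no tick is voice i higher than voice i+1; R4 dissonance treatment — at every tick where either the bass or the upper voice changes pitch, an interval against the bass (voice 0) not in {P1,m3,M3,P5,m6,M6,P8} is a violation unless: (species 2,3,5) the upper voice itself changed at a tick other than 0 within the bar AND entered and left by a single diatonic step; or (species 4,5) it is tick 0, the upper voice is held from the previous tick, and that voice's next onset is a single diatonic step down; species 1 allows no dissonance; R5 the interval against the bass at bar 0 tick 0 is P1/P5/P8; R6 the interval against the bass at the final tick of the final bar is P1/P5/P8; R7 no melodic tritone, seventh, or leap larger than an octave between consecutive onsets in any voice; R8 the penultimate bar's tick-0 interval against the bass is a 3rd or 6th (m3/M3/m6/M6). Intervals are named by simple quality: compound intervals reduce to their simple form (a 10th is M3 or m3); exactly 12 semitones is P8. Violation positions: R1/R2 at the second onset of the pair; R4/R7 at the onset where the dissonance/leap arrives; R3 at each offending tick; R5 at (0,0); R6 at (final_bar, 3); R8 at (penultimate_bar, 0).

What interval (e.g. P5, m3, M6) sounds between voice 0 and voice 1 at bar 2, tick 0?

voice 0=B2 voice 1=G3 -> m6

m6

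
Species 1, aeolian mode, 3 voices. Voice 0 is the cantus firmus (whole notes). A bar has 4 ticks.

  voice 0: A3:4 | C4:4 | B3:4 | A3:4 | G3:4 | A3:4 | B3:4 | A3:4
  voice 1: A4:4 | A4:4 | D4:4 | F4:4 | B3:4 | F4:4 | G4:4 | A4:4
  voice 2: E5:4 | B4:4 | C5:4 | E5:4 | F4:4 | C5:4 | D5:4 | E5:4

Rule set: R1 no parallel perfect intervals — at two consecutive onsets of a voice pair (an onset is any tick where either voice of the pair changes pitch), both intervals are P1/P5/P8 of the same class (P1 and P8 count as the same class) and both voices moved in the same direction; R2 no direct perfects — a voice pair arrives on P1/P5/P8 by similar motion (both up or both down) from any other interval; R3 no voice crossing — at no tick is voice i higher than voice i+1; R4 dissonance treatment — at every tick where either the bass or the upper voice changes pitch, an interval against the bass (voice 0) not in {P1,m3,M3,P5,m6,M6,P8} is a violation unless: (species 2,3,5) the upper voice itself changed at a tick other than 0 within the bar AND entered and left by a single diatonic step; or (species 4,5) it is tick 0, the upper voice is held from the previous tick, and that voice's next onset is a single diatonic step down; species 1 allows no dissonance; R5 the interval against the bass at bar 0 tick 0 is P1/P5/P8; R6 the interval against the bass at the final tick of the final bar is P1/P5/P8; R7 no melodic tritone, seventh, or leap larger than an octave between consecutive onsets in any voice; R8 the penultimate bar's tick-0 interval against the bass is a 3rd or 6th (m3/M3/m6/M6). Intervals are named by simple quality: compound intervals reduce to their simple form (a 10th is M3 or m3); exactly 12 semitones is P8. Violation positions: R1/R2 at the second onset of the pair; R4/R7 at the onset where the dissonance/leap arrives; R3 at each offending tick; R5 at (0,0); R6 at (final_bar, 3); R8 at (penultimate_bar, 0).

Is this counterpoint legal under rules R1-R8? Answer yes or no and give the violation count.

bar 0: v0=A3 v1=A4 v2=E5 (P5)
bar 1: v0=C4 v1=A4 v2=B4 (M7)
bar 2: v0=B3 v1=D4 v2=C5 (m2)
bar 3: v0=A3 v1=F4 v2=E5 (P5)
bar 4: v0=G3 v1=B3 v2=F4 (m7)
bar 5: v0=A3 v1=F4 v2=C5 (m3)
bar 6: v0=B3 v1=G4 v2=D5 (m3)
bar 7: v0=A3 v1=A4 v2=E5 (P5)
  R4 @ bar1.0: C4/B4 M7 untreated
  R4 @ bar2.0: B3/C5 m2 untreated
  R4 @ bar4.0: G3/F4 m7 untreated
  R7 @ bar4.0: F4->B3 leap 6st
  R7 @ bar4.0: E5->F4 leap 11st
  R2 @ bar5.0: B3/F4 TT -> F4/C5 P5 similar
  R7 @ bar5.0: B3->F4 leap 6st
  R1 @ bar6.0: F4/C5 P5 -> G4/D5 P5 similar
  R1 @ bar7.0: G4/D5 P5 -> A4/E5 P5 similar

No (9 violations)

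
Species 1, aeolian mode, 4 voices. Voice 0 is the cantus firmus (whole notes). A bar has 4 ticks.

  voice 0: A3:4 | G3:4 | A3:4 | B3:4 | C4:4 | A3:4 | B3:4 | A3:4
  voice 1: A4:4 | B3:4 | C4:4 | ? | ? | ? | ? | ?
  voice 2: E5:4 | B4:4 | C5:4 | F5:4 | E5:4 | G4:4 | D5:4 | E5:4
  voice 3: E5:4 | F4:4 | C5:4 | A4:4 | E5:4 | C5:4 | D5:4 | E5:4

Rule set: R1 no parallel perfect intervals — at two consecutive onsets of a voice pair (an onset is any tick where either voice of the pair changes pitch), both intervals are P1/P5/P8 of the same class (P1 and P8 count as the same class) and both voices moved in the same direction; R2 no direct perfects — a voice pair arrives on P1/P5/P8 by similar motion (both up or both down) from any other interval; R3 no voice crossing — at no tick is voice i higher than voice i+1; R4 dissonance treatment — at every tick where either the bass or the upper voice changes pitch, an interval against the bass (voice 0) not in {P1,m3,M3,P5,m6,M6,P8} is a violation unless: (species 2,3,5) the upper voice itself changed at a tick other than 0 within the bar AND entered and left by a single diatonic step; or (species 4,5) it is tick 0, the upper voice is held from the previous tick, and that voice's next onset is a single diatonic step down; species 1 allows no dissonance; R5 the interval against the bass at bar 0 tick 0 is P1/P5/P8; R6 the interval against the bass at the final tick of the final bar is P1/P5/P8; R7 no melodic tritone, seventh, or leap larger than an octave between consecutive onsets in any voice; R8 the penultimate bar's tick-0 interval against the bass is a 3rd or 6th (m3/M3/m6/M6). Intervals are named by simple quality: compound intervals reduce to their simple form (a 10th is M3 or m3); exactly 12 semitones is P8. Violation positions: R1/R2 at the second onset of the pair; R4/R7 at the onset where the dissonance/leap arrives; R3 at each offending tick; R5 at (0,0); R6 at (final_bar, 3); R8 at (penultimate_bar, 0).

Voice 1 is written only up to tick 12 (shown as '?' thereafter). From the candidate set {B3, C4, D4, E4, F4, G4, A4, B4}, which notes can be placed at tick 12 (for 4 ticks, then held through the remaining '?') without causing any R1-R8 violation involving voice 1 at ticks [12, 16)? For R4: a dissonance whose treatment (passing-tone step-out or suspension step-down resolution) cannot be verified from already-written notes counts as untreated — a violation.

B3: legal
C4: violates R4
D4: legal
E4: violates R4
F4: violates R1,R4
G4: legal
A4: violates R4
B4: violates R2,R7

{B3, D4, G4}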